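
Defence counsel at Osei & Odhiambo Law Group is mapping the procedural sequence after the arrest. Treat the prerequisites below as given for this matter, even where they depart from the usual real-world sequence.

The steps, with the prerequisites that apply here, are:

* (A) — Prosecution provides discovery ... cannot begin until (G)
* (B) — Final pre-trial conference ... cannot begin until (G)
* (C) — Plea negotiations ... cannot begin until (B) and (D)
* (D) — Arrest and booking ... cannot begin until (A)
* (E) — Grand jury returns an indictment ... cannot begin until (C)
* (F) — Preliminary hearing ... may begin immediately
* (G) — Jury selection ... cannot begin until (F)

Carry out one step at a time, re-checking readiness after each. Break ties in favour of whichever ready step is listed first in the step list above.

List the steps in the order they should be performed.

Only (F) has no prerequisites, so it is first.
(G) is the only step now ready → (G).
Ready: (A) and (B). (A) is listed earlier → (A).
(D) now also ready, so the ready set is {(B), (D)}; (B) is listed earlier → (B).
That leaves (D) as the only ready step → (D).
That leaves (C) as the only ready step → (C).
Next only (E) has its prerequisites met → (E).

(F) (G) (A) (B) (D) (C) (E)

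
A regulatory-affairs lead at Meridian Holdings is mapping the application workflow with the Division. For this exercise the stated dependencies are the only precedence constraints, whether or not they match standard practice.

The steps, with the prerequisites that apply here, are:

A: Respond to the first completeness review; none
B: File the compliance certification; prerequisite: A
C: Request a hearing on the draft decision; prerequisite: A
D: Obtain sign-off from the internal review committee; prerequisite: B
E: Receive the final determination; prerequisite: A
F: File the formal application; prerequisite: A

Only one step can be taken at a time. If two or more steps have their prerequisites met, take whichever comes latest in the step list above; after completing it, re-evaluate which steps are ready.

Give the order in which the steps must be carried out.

A is the only step with nothing outstanding, so it goes first.
Now F, E, C and B have their prerequisites met. F is listed later, so F next.
Ready: E, C and B. E is listed later → E.
C and B are both available; C is listed later → C.
That leaves B as the only ready step → B.
D needed B, now all done → D.

A, F, E, C, B, D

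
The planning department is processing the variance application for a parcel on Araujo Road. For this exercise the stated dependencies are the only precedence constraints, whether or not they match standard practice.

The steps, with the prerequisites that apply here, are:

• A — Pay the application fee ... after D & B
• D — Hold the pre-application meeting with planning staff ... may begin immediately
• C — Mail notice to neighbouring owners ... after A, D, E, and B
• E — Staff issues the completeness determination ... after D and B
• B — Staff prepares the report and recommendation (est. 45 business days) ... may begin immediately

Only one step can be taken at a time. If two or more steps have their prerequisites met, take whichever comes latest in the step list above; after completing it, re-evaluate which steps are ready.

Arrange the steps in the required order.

B → D → E → A → C

B and D have no prerequisites; B is listed later, so B is first.
D is the only step now ready → D.
E and A are both available; E is listed later → E.
A needed B and D, now all done → A.
C needed B, E, D and A, now all done → C.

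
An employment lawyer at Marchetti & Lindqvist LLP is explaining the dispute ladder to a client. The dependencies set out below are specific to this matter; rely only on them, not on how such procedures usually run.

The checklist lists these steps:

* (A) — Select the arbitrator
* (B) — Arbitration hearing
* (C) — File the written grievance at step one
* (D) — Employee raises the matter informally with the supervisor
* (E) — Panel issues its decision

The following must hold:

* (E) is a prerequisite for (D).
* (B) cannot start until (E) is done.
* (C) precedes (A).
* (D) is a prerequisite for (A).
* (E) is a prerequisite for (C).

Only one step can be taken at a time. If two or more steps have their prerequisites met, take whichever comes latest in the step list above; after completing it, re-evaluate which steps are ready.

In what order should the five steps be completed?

(E) has no prerequisites → (E) first.
Now (D), (C) and (B) have their prerequisites met. (D) is listed later, so (D) next.
(C) and (B) are both available; (C) is listed later → (C).
(A) now also ready, so the ready set is {(B), (A)}; (B) is listed later → (B).
Next only (A) has its prerequisites met → (A).

(E) → (D) → (C) → (B) → (A)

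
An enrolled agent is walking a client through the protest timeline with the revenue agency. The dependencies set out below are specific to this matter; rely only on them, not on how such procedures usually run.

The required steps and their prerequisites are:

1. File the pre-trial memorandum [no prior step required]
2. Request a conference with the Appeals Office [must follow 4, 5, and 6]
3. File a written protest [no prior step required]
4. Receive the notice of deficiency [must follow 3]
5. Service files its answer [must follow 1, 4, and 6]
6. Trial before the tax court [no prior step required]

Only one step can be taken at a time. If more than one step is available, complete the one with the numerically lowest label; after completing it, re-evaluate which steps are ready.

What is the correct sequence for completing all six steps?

1 → 3 → 4 → 6 → 5 → 2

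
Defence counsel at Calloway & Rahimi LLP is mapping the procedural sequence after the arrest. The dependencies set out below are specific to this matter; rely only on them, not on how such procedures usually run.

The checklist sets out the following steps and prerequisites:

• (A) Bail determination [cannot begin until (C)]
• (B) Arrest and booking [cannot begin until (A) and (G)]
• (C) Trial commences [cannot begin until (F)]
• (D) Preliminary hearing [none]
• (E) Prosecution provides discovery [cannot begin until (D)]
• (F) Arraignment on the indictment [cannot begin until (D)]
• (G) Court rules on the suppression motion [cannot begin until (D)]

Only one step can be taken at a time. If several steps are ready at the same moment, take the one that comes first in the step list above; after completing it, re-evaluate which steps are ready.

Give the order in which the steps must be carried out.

(D) has no prerequisites → (D) first.
Now (E), (F) and (G) have their prerequisites met. (E) is listed earlier, so (E) next.
Now (F) and (G) have their prerequisites met. (F) is listed earlier, so (F) next.
Now (C) and (G) have their prerequisites met. (C) is listed earlier, so (C) next.
(A) and (G) are both available; (A) is listed earlier → (A).
(G) needed (D), now all done → (G).
(B) is the only step now ready → (B).

(D), (E), (F), (C), (A), (G), (B)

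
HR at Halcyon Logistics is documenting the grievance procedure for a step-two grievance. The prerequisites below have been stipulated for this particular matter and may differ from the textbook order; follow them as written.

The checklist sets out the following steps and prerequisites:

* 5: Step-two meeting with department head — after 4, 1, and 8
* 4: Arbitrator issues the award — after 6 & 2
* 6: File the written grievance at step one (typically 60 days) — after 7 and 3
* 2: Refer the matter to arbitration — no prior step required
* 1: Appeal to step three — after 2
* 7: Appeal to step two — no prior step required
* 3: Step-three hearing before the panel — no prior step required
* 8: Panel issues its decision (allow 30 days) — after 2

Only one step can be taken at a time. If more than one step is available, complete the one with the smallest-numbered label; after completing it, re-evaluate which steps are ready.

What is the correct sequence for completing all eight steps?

Nothing is required for 2, 3 and 7. 2 has the earlier label → 2 first.
Ready: 1, 3, 7 and 8. 1 has the earlier label → 1.
3, 7 and 8 are all available; 3 has the earlier label → 3.
Ready: 7 and 8. 7 has the earlier label → 7.
Ready: 6 and 8. 6 has the earlier label → 6.
Now 4 and 8 have their prerequisites met. 4 has the earlier label, so 4 next.
That leaves 8 as the only ready step → 8.
That leaves 5 as the only ready step → 5.

2, 1, 3, 7, 6, 4, 8, 5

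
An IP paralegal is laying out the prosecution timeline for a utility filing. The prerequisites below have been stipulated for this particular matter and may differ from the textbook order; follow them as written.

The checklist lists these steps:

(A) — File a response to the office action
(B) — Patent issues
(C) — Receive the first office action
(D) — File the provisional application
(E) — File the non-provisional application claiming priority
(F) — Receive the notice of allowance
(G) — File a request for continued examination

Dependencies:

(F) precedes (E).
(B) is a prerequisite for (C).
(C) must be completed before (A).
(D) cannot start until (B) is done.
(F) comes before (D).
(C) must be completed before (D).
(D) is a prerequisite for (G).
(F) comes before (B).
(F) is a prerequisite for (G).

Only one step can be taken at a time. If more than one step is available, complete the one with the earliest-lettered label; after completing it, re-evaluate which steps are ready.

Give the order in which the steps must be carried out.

(F), (B), (C), (A), (D), (E), (G)

(F) has no prerequisites → (F) first.
Ready: (B) and (E). (B) has the earlier label → (B).
Ready: (C) and (E). (C) has the earlier label → (C).
(A) and (D) now also ready, so the ready set is {(A), (D), (E)}; (A) has the earlier label → (A).
(D) and (E) are both available; (D) has the earlier label → (D).
Ready: (E) and (G). (E) has the earlier label → (E).
(G) needed (D) and (F), now all done → (G).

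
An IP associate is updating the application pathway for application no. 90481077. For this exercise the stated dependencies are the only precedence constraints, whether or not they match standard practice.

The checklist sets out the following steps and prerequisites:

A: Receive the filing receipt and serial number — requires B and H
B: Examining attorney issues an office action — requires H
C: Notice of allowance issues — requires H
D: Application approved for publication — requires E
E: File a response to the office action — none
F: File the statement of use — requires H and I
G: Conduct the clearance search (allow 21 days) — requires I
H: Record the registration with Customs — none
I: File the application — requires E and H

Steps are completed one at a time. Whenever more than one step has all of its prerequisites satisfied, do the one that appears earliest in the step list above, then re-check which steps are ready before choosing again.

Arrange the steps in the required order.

E, D, H, B, A, C, I, F, G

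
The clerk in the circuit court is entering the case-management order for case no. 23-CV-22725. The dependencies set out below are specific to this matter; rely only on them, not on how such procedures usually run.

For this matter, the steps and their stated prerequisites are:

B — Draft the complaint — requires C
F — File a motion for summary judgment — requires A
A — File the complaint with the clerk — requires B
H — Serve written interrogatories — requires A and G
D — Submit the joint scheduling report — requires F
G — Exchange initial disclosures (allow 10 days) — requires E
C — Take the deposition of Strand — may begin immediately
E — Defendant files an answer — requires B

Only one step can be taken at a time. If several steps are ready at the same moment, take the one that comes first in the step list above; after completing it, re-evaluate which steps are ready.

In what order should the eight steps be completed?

C B A F D E G H

C has no prerequisites → C first.
B needed C, now all done → B.
Ready: A and E. A is listed earlier → A.
F now also ready, so the ready set is {F, E}; F is listed earlier → F.
D now also ready, so the ready set is {D, E}; D is listed earlier → D.
E needed B, now all done → E.
G needed E, now all done → G.
H needed A and G, now all done → H.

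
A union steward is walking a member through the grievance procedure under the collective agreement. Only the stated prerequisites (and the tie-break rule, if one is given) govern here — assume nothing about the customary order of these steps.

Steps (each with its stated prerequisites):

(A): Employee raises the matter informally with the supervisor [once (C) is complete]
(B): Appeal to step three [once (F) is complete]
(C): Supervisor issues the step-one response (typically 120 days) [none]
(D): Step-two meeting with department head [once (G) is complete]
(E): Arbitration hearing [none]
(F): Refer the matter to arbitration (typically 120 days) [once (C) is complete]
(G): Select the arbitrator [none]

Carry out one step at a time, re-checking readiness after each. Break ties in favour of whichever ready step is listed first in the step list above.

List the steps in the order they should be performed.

Nothing is required for (C), (E) and (G). (C) is listed earlier → (C) first.
(A) and (F) now also ready, so the ready set is {(A), (E), (F), (G)}; (A) is listed earlier → (A).
Ready: (E), (F) and (G). (E) is listed earlier → (E).
Now (F) and (G) have their prerequisites met. (F) is listed earlier, so (F) next.
(B) and (G) are both available; (B) is listed earlier → (B).
Next only (G) has its prerequisites met → (G).
(D) needed (G), now all done → (D).

(C) → (A) → (E) → (F) → (B) → (G) → (D)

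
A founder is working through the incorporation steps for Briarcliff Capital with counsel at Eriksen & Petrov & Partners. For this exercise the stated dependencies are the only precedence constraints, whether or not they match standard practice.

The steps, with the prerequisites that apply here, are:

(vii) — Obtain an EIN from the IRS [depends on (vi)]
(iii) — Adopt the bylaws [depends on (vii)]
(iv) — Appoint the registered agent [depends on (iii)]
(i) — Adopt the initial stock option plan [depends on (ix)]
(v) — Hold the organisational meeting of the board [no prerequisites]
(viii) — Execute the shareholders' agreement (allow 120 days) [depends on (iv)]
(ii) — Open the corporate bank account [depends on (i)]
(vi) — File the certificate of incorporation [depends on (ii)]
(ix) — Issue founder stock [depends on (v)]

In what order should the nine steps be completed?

Only (v) has no prerequisites, so it is first.
(ix) needed (v), now all done → (ix).
(i) needed (ix), now all done → (i).
(ii) needed (i), now all done → (ii).
That leaves (vi) as the only ready step → (vi).
(vii) needed (vi), now all done → (vii).
(iii) is the only step now ready → (iii).
(iv) is the only step now ready → (iv).
(viii) needed (iv), now all done → (viii).

(v) (ix) (i) (ii) (vi) (vii) (iii) (iv) (viii)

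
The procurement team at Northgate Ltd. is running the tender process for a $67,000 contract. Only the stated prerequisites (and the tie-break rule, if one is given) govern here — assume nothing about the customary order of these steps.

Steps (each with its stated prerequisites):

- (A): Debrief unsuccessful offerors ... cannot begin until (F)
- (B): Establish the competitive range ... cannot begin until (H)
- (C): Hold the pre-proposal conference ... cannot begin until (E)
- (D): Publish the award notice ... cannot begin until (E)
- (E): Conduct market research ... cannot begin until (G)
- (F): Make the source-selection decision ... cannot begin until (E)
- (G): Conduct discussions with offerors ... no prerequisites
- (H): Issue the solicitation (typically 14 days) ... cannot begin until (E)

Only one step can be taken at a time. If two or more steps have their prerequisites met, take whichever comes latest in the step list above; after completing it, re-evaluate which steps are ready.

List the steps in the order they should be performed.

(G), (E), (H), (F), (D), (C), (B), (A)

(G) is the only step with nothing outstanding, so it goes first.
(E) needed (G), now all done → (E).
(H), (F), (D) and (C) are all available; (H) is listed later → (H).
Now (F), (D), (C) and (B) have their prerequisites met. (F) is listed later, so (F) next.
Ready: (D), (C), (B) and (A). (D) is listed later → (D).
(C), (B) and (A) are all available; (C) is listed later → (C).
Ready: (B) and (A). (B) is listed later → (B).
(A) needed (F), now all done → (A).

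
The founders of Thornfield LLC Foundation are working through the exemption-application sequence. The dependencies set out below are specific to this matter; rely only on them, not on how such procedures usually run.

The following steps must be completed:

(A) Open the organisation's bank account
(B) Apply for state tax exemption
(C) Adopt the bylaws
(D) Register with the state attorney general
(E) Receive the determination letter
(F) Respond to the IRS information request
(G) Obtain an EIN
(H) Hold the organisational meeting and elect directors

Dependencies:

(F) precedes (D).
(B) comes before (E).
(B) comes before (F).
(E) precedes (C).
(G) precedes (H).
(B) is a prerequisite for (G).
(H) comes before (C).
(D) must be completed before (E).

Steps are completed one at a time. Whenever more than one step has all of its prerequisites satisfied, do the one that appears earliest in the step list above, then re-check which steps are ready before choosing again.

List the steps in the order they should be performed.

(A), (B), (F), (D), (E), (G), (H), (C)

(A) and (B) have no prerequisites; (A) is listed earlier, so (A) is first.
That leaves (B) as the only ready step → (B).
Now (F) and (G) have their prerequisites met. (F) is listed earlier, so (F) next.
(D) now also ready, so the ready set is {(D), (G)}; (D) is listed earlier → (D).
(E) now also ready, so the ready set is {(E), (G)}; (E) is listed earlier → (E).
Next only (G) has its prerequisites met → (G).
(H) is the only step now ready → (H).
That leaves (C) as the only ready step → (C).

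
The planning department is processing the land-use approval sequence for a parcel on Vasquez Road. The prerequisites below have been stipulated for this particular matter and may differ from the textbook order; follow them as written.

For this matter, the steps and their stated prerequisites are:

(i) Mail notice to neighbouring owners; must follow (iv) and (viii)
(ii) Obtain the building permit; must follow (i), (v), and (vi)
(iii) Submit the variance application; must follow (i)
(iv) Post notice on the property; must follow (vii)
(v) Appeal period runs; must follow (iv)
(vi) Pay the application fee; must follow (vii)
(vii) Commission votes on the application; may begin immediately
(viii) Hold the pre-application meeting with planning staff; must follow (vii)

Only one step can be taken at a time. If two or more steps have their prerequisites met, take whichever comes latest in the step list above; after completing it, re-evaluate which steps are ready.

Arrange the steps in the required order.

(vii) → (viii) → (vi) → (iv) → (v) → (i) → (iii) → (ii)

Only (vii) has no prerequisites, so it is first.
Ready: (viii), (vi) and (iv). (viii) is listed later → (viii).
Ready: (vi) and (iv). (vi) is listed later → (vi).
(iv) needed (vii), now all done → (iv).
Ready: (v) and (i). (v) is listed later → (v).
Next only (i) has its prerequisites met → (i).
Now (iii) and (ii) have their prerequisites met. (iii) is listed later, so (iii) next.
(ii) needed (vi), (v) and (i), now all done → (ii).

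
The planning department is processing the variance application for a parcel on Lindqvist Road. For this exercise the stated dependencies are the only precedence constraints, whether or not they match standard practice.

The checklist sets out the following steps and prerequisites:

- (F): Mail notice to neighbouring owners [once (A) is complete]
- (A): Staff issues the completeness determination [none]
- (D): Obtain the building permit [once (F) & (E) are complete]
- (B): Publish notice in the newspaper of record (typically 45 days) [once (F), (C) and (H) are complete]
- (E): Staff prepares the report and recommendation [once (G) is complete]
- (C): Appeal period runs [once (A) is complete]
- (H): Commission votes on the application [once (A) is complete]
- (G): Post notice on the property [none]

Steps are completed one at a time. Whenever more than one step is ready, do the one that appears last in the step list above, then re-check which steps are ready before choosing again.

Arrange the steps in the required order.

(G), (E), (A), (H), (C), (F), (B), (D)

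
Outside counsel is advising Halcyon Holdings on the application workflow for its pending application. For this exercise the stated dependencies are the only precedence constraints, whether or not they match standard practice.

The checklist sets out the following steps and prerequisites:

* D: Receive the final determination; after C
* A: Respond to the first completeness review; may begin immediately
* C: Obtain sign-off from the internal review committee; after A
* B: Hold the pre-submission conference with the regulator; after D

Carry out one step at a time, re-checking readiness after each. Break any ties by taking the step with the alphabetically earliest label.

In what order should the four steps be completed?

A C D B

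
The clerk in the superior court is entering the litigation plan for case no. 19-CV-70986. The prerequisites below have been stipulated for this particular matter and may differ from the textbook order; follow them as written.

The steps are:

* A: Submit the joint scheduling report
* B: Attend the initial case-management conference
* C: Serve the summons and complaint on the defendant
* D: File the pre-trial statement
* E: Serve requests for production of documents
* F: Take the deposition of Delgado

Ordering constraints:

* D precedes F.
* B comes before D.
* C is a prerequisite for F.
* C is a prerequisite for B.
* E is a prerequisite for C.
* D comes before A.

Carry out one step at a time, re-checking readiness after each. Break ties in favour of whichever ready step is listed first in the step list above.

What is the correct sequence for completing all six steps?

E, C, B, D, A, F

E has no prerequisites → E first.
C is the only step now ready → C.
B needed C, now all done → B.
D needed B, now all done → D.
Ready: A and F. A is listed earlier → A.
That leaves F as the only ready step → F.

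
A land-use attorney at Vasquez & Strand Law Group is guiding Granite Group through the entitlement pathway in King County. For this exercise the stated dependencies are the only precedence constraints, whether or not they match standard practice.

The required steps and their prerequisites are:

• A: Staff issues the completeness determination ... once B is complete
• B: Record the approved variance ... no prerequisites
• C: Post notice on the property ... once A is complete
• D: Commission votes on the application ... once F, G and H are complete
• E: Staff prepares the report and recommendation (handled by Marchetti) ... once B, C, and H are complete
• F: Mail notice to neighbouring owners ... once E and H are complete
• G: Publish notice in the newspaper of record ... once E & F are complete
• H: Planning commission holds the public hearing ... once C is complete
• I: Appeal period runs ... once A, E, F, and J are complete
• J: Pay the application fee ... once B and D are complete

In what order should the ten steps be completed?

B, A, C, H, E, F, G, D, J, I

B has no prerequisites → B first.
A is the only step now ready → A.
C needed A, now all done → C.
H is the only step now ready → H.
E is the only step now ready → E.
F is the only step now ready → F.
G needed E and F, now all done → G.
D is the only step now ready → D.
That leaves J as the only ready step → J.
That leaves I as the only ready step → I.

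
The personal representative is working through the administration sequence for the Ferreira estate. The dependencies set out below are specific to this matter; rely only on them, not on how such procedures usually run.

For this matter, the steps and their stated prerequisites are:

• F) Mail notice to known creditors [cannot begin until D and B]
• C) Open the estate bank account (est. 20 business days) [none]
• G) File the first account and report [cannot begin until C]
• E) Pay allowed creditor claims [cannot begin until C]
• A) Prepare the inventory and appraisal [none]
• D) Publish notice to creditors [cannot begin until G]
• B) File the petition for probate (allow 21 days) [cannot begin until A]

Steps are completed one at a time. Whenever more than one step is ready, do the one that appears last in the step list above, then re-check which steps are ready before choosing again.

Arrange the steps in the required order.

Nothing is required for A and C. A is listed later → A first.
B and C are both available; B is listed later → B.
That leaves C as the only ready step → C.
E and G are both available; E is listed later → E.
G needed C, now all done → G.
That leaves D as the only ready step → D.
F needed B and D, now all done → F.

A, B, C, E, G, D, F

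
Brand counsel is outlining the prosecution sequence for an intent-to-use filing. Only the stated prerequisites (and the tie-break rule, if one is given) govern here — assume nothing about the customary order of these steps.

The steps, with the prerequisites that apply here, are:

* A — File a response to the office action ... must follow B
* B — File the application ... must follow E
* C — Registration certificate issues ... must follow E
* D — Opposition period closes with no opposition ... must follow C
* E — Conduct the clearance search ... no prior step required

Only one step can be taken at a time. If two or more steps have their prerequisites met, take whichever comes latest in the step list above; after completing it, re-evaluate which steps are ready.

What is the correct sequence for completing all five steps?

E, C, D, B, A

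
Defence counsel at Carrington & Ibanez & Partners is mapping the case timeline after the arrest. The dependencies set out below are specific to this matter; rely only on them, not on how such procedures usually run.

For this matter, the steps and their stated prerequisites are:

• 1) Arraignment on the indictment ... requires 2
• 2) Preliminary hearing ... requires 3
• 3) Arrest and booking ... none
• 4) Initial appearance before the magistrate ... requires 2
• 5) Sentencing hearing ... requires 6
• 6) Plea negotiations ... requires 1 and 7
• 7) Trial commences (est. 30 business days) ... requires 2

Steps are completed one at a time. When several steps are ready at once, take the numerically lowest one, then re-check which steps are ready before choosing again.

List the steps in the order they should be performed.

3 has no prerequisites → 3 first.
Next only 2 has its prerequisites met → 2.
1, 4 and 7 are all available; 1 has the earlier label → 1.
Ready: 4 and 7. 4 has the earlier label → 4.
Next only 7 has its prerequisites met → 7.
Next only 6 has its prerequisites met → 6.
5 needed 6, now all done → 5.

3, 2, 1, 4, 7, 6, 5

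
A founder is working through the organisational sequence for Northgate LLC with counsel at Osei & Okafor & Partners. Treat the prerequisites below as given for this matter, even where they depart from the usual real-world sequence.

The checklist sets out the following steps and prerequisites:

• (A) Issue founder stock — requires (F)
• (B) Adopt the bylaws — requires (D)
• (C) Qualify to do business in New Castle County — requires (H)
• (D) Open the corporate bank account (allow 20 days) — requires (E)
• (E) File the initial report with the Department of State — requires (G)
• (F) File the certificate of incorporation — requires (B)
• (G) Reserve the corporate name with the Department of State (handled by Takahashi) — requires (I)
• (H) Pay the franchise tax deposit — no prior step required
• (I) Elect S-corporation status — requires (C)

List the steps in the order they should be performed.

(H) has no prerequisites → (H) first.
(C) needed (H), now all done → (C).
(I) needed (C), now all done → (I).
That leaves (G) as the only ready step → (G).
(E) needed (G), now all done → (E).
(D) needed (E), now all done → (D).
Next only (B) has its prerequisites met → (B).
That leaves (F) as the only ready step → (F).
(A) is the only step now ready → (A).

(H), (C), (I), (G), (E), (D), (B), (F), (A)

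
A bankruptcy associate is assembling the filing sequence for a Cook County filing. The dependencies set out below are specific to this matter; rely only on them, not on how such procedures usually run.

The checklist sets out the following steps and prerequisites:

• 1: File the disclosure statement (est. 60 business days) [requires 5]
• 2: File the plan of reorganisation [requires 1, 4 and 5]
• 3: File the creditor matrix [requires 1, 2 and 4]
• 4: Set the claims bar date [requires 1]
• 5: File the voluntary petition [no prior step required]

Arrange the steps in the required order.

5, 1, 4, 2, 3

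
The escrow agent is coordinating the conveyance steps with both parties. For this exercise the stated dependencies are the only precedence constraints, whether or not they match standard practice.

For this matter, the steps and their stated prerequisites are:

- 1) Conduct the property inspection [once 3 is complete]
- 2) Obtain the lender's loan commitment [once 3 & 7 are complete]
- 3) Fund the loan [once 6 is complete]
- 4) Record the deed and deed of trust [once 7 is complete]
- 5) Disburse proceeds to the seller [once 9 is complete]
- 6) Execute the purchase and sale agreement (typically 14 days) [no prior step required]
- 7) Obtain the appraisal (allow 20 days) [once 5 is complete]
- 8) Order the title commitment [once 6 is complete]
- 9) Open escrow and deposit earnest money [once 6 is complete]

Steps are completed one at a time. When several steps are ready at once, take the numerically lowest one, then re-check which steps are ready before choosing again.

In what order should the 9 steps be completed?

6 has no prerequisites → 6 first.
3, 8 and 9 are all available; 3 has the earlier label → 3.
1 now also ready, so the ready set is {1, 8, 9}; 1 has the earlier label → 1.
Now 8 and 9 have their prerequisites met. 8 has the earlier label, so 8 next.
9 needed 6, now all done → 9.
5 is the only step now ready → 5.
7 is the only step now ready → 7.
Now 2 and 4 have their prerequisites met. 2 has the earlier label, so 2 next.
4 needed 7, now all done → 4.

6, 3, 1, 8, 9, 5, 7, 2, 4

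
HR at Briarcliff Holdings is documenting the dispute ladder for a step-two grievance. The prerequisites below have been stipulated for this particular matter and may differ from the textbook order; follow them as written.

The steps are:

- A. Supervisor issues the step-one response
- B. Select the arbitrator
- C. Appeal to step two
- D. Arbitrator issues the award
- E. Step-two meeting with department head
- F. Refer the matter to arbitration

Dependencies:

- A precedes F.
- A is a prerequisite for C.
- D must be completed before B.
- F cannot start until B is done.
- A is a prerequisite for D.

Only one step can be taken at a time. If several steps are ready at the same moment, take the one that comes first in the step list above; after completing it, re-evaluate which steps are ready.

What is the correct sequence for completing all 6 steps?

A and E have no prerequisites; A is listed earlier, so A is first.
C, D and E are all available; C is listed earlier → C.
Now D and E have their prerequisites met. D is listed earlier, so D next.
B and E are both available; B is listed earlier → B.
Ready: E and F. E is listed earlier → E.
F needed A and B, now all done → F.

A, C, D, B, E, F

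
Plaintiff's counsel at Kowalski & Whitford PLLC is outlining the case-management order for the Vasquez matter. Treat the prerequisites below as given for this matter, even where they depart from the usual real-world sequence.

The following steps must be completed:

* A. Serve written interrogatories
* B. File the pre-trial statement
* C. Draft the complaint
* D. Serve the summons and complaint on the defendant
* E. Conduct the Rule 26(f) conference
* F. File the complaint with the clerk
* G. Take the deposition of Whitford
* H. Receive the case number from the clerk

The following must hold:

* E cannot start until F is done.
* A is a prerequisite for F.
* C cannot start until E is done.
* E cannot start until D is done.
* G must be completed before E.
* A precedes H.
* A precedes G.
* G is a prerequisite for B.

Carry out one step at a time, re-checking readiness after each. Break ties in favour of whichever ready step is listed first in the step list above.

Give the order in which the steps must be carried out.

A and D have no prerequisites; A is listed earlier, so A is first.
D, F, G and H are all available; D is listed earlier → D.
Ready: F, G and H. F is listed earlier → F.
G and H are both available; G is listed earlier → G.
B and E now also ready, so the ready set is {B, E, H}; B is listed earlier → B.
E and H are both available; E is listed earlier → E.
C and H are both available; C is listed earlier → C.
That leaves H as the only ready step → H.

A D F G B E C H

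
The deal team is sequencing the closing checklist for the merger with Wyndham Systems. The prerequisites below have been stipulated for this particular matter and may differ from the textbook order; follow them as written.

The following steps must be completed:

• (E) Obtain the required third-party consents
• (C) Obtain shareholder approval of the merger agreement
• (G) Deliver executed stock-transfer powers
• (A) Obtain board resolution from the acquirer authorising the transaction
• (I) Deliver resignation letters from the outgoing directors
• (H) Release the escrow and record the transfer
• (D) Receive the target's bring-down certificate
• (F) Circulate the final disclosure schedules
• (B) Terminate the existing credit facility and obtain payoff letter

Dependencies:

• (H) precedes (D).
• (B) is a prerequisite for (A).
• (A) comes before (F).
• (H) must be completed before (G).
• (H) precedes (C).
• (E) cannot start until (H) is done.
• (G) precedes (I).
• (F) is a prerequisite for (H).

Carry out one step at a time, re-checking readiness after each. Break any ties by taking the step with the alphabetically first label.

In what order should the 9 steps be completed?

(B), (A), (F), (H), (C), (D), (E), (G), (I)

(B) is the only step with nothing outstanding, so it goes first.
That leaves (A) as the only ready step → (A).
(F) is the only step now ready → (F).
(H) needed (F), now all done → (H).
(C), (D), (E) and (G) are all available; (C) has the earlier label → (C).
Ready: (D), (E) and (G). (D) has the earlier label → (D).
Now (E) and (G) have their prerequisites met. (E) has the earlier label, so (E) next.
(G) is the only step now ready → (G).
(I) is the only step now ready → (I).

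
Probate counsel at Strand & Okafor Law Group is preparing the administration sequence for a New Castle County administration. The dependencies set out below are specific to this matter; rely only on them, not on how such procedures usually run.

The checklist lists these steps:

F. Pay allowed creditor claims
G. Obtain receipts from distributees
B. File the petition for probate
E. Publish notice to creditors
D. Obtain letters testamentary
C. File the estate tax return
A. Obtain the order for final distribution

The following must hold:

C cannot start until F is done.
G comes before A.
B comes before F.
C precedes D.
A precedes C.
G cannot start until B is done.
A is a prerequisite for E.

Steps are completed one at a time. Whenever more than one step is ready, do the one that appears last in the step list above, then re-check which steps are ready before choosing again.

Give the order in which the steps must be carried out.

B G A E F C D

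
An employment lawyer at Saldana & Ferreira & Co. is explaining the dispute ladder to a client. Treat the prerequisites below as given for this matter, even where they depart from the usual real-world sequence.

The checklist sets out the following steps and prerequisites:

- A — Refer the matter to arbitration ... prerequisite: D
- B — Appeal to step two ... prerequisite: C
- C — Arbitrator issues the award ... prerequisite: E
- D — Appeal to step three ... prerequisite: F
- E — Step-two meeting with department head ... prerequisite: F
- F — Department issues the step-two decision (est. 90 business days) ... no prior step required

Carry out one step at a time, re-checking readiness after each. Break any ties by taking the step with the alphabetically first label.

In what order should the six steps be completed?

Only F has no prerequisites, so it is first.
Now D and E have their prerequisites met. D has the earlier label, so D next.
Now A and E have their prerequisites met. A has the earlier label, so A next.
That leaves E as the only ready step → E.
That leaves C as the only ready step → C.
B needed C, now all done → B.

F → D → A → E → C → B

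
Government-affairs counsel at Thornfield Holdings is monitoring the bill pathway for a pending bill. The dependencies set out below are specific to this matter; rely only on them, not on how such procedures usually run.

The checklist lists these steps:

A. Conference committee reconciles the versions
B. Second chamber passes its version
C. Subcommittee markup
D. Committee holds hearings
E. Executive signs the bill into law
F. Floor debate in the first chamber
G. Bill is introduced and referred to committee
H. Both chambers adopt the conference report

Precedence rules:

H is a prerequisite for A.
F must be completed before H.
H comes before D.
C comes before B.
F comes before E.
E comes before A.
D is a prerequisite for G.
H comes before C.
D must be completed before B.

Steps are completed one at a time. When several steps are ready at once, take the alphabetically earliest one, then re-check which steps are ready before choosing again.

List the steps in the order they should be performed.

F E H A C D B G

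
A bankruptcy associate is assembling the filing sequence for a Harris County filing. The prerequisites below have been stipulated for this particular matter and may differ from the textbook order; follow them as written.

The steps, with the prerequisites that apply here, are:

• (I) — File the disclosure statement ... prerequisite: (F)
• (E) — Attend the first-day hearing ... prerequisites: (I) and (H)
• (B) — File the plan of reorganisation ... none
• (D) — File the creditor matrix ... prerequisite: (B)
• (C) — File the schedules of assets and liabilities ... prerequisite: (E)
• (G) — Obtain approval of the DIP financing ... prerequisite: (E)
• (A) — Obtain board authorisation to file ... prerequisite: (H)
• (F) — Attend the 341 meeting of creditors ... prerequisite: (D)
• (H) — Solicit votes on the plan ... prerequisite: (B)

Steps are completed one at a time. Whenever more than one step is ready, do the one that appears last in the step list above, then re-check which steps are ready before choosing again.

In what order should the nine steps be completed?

(B) → (H) → (A) → (D) → (F) → (I) → (E) → (G) → (C)

Only (B) has no prerequisites, so it is first.
Now (H) and (D) have their prerequisites met. (H) is listed later, so (H) next.
(A) now also ready, so the ready set is {(A), (D)}; (A) is listed later → (A).
(D) needed (B), now all done → (D).
(F) is the only step now ready → (F).
(I) needed (F), now all done → (I).
That leaves (E) as the only ready step → (E).
Now (G) and (C) have their prerequisites met. (G) is listed later, so (G) next.
(C) is the only step now ready → (C).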